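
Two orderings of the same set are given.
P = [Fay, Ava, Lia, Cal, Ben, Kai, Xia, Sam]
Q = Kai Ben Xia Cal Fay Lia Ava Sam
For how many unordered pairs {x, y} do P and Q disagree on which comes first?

Disagreeing pairs: 17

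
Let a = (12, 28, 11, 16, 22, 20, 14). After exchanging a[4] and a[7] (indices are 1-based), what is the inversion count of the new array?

Positions 4 and 7 hold 16 and 14; after swapping, the array is [12, 28, 11, 14, 22, 20, 16].
Sweep left to right; for each value list the smaller values that follow it:
12: 1
28: 5
11: 0
14: 0
22: 2
20: 1
16: 0
Sum: 1 + 5 + 0 + 0 + 2 + 1 + 0 = 9

There are 9 inversions.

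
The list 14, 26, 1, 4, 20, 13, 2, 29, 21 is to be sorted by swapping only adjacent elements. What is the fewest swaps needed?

15 adjacent swaps

The minimum number of adjacent swaps to sort an array equals its inversion count, since every such swap removes exactly one inversion.
Count inversions — for each element, later elements that are smaller:
14: 1, 4, 13, 2 → 4
26: 1, 4, 20, 13, 2, 21 → 6
1: none → 0
4: 2 → 1
20: 13, 2 → 2
13: 2 → 1
2: none → 0
29: 21 → 1
21: none → 0
Total inversions: 4 + 6 + 0 + 1 + 2 + 1 + 0 + 1 + 0 = 15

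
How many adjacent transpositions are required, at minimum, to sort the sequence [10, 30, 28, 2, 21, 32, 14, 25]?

13 adjacent swaps

Minimum adjacent swaps = number of inversions (each swap of adjacent out-of-order elements removes one inversion and no swap can remove more).
Count inversions — for each element, later elements that are smaller:
10: 2 → 1
30: 28, 2, 21, 14, 25 → 5
28: 2, 21, 14, 25 → 4
2: none → 0
21: 14 → 1
32: 14, 25 → 2
14: none → 0
25: none → 0
Total inversions: 1 + 5 + 4 + 0 + 1 + 2 + 0 + 0 = 13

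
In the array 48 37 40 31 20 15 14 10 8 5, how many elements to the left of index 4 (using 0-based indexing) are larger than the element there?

The element at index 4 is 20.
Elements before it: 48, 37, 40, 31
Those larger than 20: 48, 37, 40, 31

4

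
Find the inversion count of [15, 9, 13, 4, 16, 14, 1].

13 inversions

For each element, count later entries that are smaller:
15: 5
9: 2
13: 2
4: 1
16: 2
14: 1
1: 0
Sum: 5 + 2 + 2 + 1 + 2 + 1 + 0 = 13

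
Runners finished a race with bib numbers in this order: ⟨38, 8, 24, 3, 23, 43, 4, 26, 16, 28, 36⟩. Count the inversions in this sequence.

For each element, count later entries that are smaller:
38: 9
8: 2
24: 4
3: 0
23: 2
43: 5
4: 0
26: 1
16: 0
28: 0
36: 0
Sum: 9 + 2 + 4 + 0 + 2 + 5 + 0 + 1 + 0 + 0 + 0 = 23

There are 23 out-of-order pairs.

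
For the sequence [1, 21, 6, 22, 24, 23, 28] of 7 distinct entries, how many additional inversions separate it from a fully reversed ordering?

Maximum inversions for 7 distinct elements is C(7, 2) = 7·6/2 = 21.
Current inversions — for each element, count later smaller elements:
1: 0
21: 1
6: 0
22: 0
24: 1
23: 0
28: 0
Current total: 0 + 1 + 0 + 0 + 1 + 0 + 0 = 2
Shortfall: 21 − 2 = 19

19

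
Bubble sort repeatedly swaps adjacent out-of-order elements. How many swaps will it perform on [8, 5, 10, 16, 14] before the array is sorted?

2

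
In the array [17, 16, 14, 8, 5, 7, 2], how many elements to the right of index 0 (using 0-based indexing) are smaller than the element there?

6

The element at index 0 is 17.
Elements after it: 16, 14, 8, 5, 7, 2
Those smaller than 17: 16, 14, 8, 5, 7, 2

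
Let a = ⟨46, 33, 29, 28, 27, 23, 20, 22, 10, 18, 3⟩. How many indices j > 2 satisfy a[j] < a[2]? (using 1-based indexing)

The element at index 2 is 33.
Elements after it: 29, 28, 27, 23, 20, 22, 10, 18, 3
Those smaller than 33: 29, 28, 27, 23, 20, 22, 10, 18, 3

9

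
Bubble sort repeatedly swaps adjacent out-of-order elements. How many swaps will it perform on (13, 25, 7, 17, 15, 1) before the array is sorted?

10 adjacent swaps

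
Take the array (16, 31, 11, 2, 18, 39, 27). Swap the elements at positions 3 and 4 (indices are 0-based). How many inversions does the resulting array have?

Positions 3 and 4 hold 2 and 18; after swapping, the array is [16, 31, 11, 18, 2, 39, 27].
Sweep left to right; for each value list the smaller values that follow it:
16: 2
31: 4
11: 1
18: 1
2: 0
39: 1
27: 0
Sum: 2 + 4 + 1 + 1 + 0 + 1 + 0 = 9

9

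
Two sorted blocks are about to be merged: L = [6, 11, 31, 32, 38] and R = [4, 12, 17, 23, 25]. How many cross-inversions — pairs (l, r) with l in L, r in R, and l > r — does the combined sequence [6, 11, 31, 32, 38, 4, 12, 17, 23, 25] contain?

17 cross-inversions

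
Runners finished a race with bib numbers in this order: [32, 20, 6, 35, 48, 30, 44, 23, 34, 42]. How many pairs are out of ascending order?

Element-by-element contributions:
32: 4
20: 1
6: 0
35: 3
48: 5
30: 1
44: 3
23: 0
34: 0
42: 0
Sum: 4 + 1 + 0 + 3 + 5 + 1 + 3 + 0 + 0 + 0 = 17

17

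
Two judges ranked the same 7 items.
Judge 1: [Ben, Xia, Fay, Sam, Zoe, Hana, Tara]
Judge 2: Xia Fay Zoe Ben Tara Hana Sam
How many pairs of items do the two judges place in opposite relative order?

7 discordant pairs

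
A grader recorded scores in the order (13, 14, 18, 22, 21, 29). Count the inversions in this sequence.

Sweep left to right; for each value list the smaller values that follow it:
13: 0
14: 0
18: 0
22: 1
21: 0
29: 0
Sum: 0 + 0 + 0 + 1 + 0 + 0 = 1

1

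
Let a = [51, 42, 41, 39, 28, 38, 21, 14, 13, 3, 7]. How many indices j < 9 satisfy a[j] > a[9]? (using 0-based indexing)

9 such elements

The element at index 9 is 3.
Elements before it: 51, 42, 41, 39, 28, 38, 21, 14, 13
Those larger than 3: 51, 42, 41, 39, 28, 38, 21, 14, 13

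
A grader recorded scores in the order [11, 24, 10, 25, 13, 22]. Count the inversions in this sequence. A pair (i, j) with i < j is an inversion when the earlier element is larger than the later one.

Count, for each position, how many later elements it exceeds:
11: 1
24: 3
10: 0
25: 2
13: 0
22: 0
Sum: 1 + 3 + 0 + 2 + 0 + 0 = 6

Inversions: 6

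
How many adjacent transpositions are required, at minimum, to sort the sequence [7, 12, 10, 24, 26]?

1 adjacent swap

The minimum number of adjacent swaps to sort an array equals its inversion count, since every such swap removes exactly one inversion.
Count inversions — for each element, later elements that are smaller:
7: none → 0
12: 10 → 1
10: none → 0
24: none → 0
26: none → 0
Total inversions: 0 + 1 + 0 + 0 + 0 = 1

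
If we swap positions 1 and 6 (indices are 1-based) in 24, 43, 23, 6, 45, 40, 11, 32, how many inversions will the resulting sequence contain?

Positions 1 and 6 hold 24 and 40; after swapping, the array is [40, 43, 23, 6, 45, 24, 11, 32].
For each element, count later entries that are smaller:
40 → 23, 6, 24, 11, 32 → 5
43 → 23, 6, 24, 11, 32 → 5
23 → 6, 11 → 2
6 → none → 0
45 → 24, 11, 32 → 3
24 → 11 → 1
11 → none → 0
32 → none → 0
Sum: 5 + 5 + 2 + 0 + 3 + 1 + 0 + 0 = 16

There are 16 inversions.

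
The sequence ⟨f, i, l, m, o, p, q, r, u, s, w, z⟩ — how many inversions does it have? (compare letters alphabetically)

1 inversion

Sweep left to right; for each value list the smaller values that follow it:
f → none → 0
i → none → 0
l → none → 0
m → none → 0
o → none → 0
p → none → 0
q → none → 0
r → none → 0
u → s → 1
s → none → 0
w → none → 0
z → none → 0
Sum: 0 + 0 + 0 + 0 + 0 + 0 + 0 + 0 + 1 + 0 + 0 + 0 = 1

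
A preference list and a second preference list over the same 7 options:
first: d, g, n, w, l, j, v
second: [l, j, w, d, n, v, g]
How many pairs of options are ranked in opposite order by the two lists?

13 pairs

Assign each item its position (1..7) in the first ordering, then rewrite the second ordering as that position sequence:
positions: d→1, g→2, n→3, w→4, l→5, j→6, v→7
second ordering as positions: [5, 6, 4, 1, 3, 7, 2]
Discordant pairs = inversions in this position sequence.
5: 4, 1, 3, 2 → 4
6: 4, 1, 3, 2 → 4
4: 1, 3, 2 → 3
1: 0
3: 2 → 1
7: 2 → 1
2: 0
Total: 4 + 4 + 3 + 0 + 1 + 1 + 0 = 13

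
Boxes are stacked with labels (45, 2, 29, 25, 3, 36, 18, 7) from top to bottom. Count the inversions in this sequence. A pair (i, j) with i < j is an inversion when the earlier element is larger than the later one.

17

Count, for each position, how many later elements it exceeds:
45 → 2, 29, 25, 3, 36, 18, 7 → 7
2 → none → 0
29 → 25, 3, 18, 7 → 4
25 → 3, 18, 7 → 3
3 → none → 0
36 → 18, 7 → 2
18 → 7 → 1
7 → none → 0
Sum: 7 + 0 + 4 + 3 + 0 + 2 + 1 + 0 = 17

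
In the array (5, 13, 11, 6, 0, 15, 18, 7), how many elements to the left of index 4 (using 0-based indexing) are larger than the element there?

The element at index 4 is 0.
Elements before it: 5, 13, 11, 6
Those larger than 0: 5, 13, 11, 6

4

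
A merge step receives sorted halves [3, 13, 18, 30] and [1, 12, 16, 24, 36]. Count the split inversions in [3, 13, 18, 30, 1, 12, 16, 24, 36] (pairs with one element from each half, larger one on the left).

10 split inversions

For each element r of the right run, count left-run elements greater than r:
r = 1: 3, 13, 18, 30 → 4
r = 12: 13, 18, 30 → 3
r = 16: 18, 30 → 2
r = 24: 30 → 1
r = 36: none → 0
Cross-inversions: 4 + 3 + 2 + 1 + 0 = 10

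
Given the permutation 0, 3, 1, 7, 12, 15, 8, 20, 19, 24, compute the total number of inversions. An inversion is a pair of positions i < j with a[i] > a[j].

4

Sweep left to right; for each value list the smaller values that follow it:
0 → none → 0
3 → 1 → 1
1 → none → 0
7 → none → 0
12 → 8 → 1
15 → 8 → 1
8 → none → 0
20 → 19 → 1
19 → none → 0
24 → none → 0
Sum: 0 + 1 + 0 + 0 + 1 + 1 + 0 + 1 + 0 + 0 = 4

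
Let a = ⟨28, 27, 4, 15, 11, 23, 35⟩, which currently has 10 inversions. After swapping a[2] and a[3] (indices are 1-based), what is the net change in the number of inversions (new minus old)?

-1

Positions 2 and 3 hold 27 and 4; after swapping, the array is [28, 4, 27, 15, 11, 23, 35].
For each element, count later entries that are smaller:
28 → 4, 27, 15, 11, 23 → 5
4 → none → 0
27 → 15, 11, 23 → 3
15 → 11 → 1
11 → none → 0
23 → none → 0
35 → none → 0
Sum: 5 + 0 + 3 + 1 + 0 + 0 + 0 = 9
Change: 9 − 10 = -1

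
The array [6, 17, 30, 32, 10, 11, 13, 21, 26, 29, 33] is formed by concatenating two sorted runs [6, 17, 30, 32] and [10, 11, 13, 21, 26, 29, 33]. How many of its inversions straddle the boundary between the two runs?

15 cross-inversions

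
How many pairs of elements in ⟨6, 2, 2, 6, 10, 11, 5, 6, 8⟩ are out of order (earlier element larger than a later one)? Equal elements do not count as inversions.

Element-by-element contributions:
6 → 2, 2, 5 → 3
2 → none → 0
2 → none → 0
6 → 5 → 1
10 → 5, 6, 8 → 3
11 → 5, 6, 8 → 3
5 → none → 0
6 → none → 0
8 → none → 0
Sum: 3 + 0 + 0 + 1 + 3 + 3 + 0 + 0 + 0 = 10

10 inversions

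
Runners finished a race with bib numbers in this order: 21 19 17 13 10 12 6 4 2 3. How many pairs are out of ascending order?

43

Element-by-element contributions:
21 → 19, 17, 13, 10, 12, 6, 4, 2, 3 → 9
19 → 17, 13, 10, 12, 6, 4, 2, 3 → 8
17 → 13, 10, 12, 6, 4, 2, 3 → 7
13 → 10, 12, 6, 4, 2, 3 → 6
10 → 6, 4, 2, 3 → 4
12 → 6, 4, 2, 3 → 4
6 → 4, 2, 3 → 3
4 → 2, 3 → 2
2 → none → 0
3 → none → 0
Sum: 9 + 8 + 7 + 6 + 4 + 4 + 3 + 2 + 0 + 0 = 43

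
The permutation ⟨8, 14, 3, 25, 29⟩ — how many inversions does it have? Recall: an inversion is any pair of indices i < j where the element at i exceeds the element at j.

Element-by-element contributions:
8: 1
14: 1
3: 0
25: 0
29: 0
Sum: 1 + 1 + 0 + 0 + 0 = 2

Inversions: 2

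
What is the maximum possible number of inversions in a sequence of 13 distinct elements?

The maximum occurs when the array is in strictly decreasing order: every one of the C(13, 2) pairs is inverted.
C(13, 2) = 13·12/2 = 78

78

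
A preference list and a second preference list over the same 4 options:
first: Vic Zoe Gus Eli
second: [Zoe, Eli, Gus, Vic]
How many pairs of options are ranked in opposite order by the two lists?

4

Assign each item its position (1..4) in the first ordering, then rewrite the second ordering as that position sequence:
positions: Vic→1, Zoe→2, Gus→3, Eli→4
second ordering as positions: [2, 4, 3, 1]
Discordant pairs = inversions in this position sequence.
2: 1 → 1
4: 3, 1 → 2
3: 1 → 1
1: 0
Total: 1 + 2 + 1 + 0 = 4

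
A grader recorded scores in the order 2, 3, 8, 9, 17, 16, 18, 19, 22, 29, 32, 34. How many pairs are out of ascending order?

1

Sweep left to right; for each value list the smaller values that follow it:
2: 0
3: 0
8: 0
9: 0
17: 1
16: 0
18: 0
19: 0
22: 0
29: 0
32: 0
34: 0
Sum: 0 + 0 + 0 + 0 + 1 + 0 + 0 + 0 + 0 + 0 + 0 + 0 = 1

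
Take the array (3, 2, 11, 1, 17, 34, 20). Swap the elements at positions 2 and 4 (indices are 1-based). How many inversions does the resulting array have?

4

Positions 2 and 4 hold 2 and 1; after swapping, the array is [3, 1, 11, 2, 17, 34, 20].
Element-by-element contributions:
3 → 1, 2 → 2
1 → none → 0
11 → 2 → 1
2 → none → 0
17 → none → 0
34 → 20 → 1
20 → none → 0
Sum: 2 + 0 + 1 + 0 + 0 + 1 + 0 = 4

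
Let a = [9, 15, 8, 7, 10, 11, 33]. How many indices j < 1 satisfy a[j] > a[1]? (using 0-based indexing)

The element at index 1 is 15.
Elements before it: 9
None of them are larger than 15.

0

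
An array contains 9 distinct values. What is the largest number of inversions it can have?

36

The maximum occurs when the array is in strictly decreasing order: every one of the C(9, 2) pairs is inverted.
C(9, 2) = 9·8/2 = 36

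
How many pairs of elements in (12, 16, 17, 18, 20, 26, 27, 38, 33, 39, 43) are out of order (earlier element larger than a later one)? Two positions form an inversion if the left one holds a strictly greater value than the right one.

1 inversion

Count, for each position, how many later elements it exceeds:
12: 0
16: 0
17: 0
18: 0
20: 0
26: 0
27: 0
38: 1
33: 0
39: 0
43: 0
Sum: 0 + 0 + 0 + 0 + 0 + 0 + 0 + 1 + 0 + 0 + 0 = 1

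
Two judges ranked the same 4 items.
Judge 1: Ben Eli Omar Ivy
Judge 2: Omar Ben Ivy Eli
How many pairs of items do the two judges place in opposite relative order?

3 discordant pairs

Assign each item its position (1..4) in the first ordering, then rewrite the second ordering as that position sequence:
positions: Ben→1, Eli→2, Omar→3, Ivy→4
second ordering as positions: [3, 1, 4, 2]
Discordant pairs = inversions in this position sequence.
3: 1, 2 → 2
1: 0
4: 2 → 1
2: 0
Total: 2 + 0 + 1 + 0 = 3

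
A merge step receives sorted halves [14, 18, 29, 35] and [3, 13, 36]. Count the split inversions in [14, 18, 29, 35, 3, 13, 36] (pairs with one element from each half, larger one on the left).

8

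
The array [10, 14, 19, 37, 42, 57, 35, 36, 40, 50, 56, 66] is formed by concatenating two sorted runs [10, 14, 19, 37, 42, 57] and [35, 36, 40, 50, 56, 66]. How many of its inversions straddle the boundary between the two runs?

10 split inversions

Count, for every r in R, how many entries of L exceed r:
r = 35: 37, 42, 57 → 3
r = 36: 37, 42, 57 → 3
r = 40: 42, 57 → 2
r = 50: 57 → 1
r = 56: 57 → 1
r = 66: none → 0
Cross-inversions: 3 + 3 + 2 + 1 + 1 + 0 = 10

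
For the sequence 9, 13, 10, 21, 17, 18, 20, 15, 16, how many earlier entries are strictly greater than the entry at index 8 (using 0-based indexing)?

4

The element at index 8 is 16.
Elements before it: 9, 13, 10, 21, 17, 18, 20, 15
Those larger than 16: 21, 17, 18, 20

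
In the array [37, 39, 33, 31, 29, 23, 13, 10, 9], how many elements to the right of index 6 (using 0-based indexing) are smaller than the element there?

2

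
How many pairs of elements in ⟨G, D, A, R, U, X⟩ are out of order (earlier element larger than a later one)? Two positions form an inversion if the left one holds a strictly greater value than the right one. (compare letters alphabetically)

3

Element-by-element contributions:
G → D, A → 2
D → A → 1
A → none → 0
R → none → 0
U → none → 0
X → none → 0
Sum: 2 + 1 + 0 + 0 + 0 + 0 = 3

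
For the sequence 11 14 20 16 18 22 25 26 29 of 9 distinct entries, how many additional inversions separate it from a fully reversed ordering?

34

Maximum inversions for 9 distinct elements is C(9, 2) = 9·8/2 = 36.
Current inversions — for each element, count later smaller elements:
11: 0
14: 0
20: 2
16: 0
18: 0
22: 0
25: 0
26: 0
29: 0
Current total: 0 + 0 + 2 + 0 + 0 + 0 + 0 + 0 + 0 = 2
Shortfall: 36 − 2 = 34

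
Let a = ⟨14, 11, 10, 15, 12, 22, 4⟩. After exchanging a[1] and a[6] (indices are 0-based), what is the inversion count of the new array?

Positions 1 and 6 hold 11 and 4; after swapping, the array is [14, 4, 10, 15, 12, 22, 11].
Element-by-element contributions:
14: 4
4: 0
10: 0
15: 2
12: 1
22: 1
11: 0
Sum: 4 + 0 + 0 + 2 + 1 + 1 + 0 = 8

There are 8 inversions.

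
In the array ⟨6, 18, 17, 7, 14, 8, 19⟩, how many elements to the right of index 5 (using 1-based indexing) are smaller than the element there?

1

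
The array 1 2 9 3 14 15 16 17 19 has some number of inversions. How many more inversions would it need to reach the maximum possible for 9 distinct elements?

35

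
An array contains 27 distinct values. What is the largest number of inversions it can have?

351

A reversed (strictly descending) arrangement makes every pair an inversion, giving C(27, 2) inversions.
C(27, 2) = 27·26/2 = 351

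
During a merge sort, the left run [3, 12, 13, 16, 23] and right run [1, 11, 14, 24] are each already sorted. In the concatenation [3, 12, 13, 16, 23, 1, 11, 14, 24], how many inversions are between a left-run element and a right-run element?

11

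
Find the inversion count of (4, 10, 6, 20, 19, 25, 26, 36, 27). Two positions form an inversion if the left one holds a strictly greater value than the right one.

3

Sweep left to right; for each value list the smaller values that follow it:
4: 0
10: 1
6: 0
20: 1
19: 0
25: 0
26: 0
36: 1
27: 0
Sum: 0 + 1 + 0 + 1 + 0 + 0 + 0 + 1 + 0 = 3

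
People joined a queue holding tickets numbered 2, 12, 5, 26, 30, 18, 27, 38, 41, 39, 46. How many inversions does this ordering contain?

5

For each element, count later entries that are smaller:
2: 0
12: 1
5: 0
26: 1
30: 2
18: 0
27: 0
38: 0
41: 1
39: 0
46: 0
Sum: 0 + 1 + 0 + 1 + 2 + 0 + 0 + 0 + 1 + 0 + 0 = 5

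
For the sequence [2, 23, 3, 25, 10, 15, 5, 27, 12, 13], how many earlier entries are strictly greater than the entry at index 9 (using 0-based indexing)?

The element at index 9 is 13.
Elements before it: 2, 23, 3, 25, 10, 15, 5, 27, 12
Those larger than 13: 23, 25, 15, 27

4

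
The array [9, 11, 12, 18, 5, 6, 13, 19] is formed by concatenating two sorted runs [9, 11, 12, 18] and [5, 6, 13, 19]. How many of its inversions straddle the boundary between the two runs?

9 cross-inversions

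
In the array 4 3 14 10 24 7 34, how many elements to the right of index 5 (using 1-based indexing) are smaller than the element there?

The element at index 5 is 24.
Elements after it: 7, 34
Those smaller than 24: 7

1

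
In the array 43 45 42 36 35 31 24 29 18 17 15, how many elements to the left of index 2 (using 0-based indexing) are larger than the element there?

2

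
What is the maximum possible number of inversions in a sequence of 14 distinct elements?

A reversed (strictly descending) arrangement makes every pair an inversion, giving C(14, 2) inversions.
C(14, 2) = 14·13/2 = 91

There are 91 inversions.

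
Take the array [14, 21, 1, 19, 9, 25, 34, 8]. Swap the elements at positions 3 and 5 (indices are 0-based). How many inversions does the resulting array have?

Inversions: 13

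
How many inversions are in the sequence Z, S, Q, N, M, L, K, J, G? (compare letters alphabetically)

36 inversions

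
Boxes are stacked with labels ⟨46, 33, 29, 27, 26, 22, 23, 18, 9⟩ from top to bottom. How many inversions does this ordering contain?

For each element, count later entries that are smaller:
46: 8
33: 7
29: 6
27: 5
26: 4
22: 2
23: 2
18: 1
9: 0
Sum: 8 + 7 + 6 + 5 + 4 + 2 + 2 + 1 + 0 = 35

35 out-of-order pairs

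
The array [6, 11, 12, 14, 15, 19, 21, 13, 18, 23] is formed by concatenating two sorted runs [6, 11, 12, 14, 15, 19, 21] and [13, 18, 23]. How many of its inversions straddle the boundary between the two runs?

There are 6 split inversions.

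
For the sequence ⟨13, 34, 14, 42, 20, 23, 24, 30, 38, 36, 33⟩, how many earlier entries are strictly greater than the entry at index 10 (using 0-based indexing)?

The element at index 10 is 33.
Elements before it: 13, 34, 14, 42, 20, 23, 24, 30, 38, 36
Those larger than 33: 34, 42, 38, 36

4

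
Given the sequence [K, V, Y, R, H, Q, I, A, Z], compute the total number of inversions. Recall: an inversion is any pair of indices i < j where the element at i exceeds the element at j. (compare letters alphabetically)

For each element, count later entries that are smaller:
K → H, I, A → 3
V → R, H, Q, I, A → 5
Y → R, H, Q, I, A → 5
R → H, Q, I, A → 4
H → A → 1
Q → I, A → 2
I → A → 1
A → none → 0
Z → none → 0
Sum: 3 + 5 + 5 + 4 + 1 + 2 + 1 + 0 + 0 = 21

Inversions: 21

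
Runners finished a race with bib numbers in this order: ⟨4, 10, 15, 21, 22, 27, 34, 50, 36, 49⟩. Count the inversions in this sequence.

Sweep left to right; for each value list the smaller values that follow it:
4 → none → 0
10 → none → 0
15 → none → 0
21 → none → 0
22 → none → 0
27 → none → 0
34 → none → 0
50 → 36, 49 → 2
36 → none → 0
49 → none → 0
Sum: 0 + 0 + 0 + 0 + 0 + 0 + 0 + 2 + 0 + 0 = 2

There are 2 out-of-order pairs.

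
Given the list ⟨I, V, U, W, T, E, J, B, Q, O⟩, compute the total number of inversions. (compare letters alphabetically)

29 inversions

Sweep left to right; for each value list the smaller values that follow it:
I → E, B → 2
V → U, T, E, J, B, Q, O → 7
U → T, E, J, B, Q, O → 6
W → T, E, J, B, Q, O → 6
T → E, J, B, Q, O → 5
E → B → 1
J → B → 1
B → none → 0
Q → O → 1
O → none → 0
Sum: 2 + 7 + 6 + 6 + 5 + 1 + 1 + 0 + 1 + 0 = 29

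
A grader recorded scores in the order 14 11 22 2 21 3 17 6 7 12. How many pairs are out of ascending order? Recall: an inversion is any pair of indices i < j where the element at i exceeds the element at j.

Count, for each position, how many later elements it exceeds:
14: 6
11: 4
22: 7
2: 0
21: 5
3: 0
17: 3
6: 0
7: 0
12: 0
Sum: 6 + 4 + 7 + 0 + 5 + 0 + 3 + 0 + 0 + 0 = 25

25 inversions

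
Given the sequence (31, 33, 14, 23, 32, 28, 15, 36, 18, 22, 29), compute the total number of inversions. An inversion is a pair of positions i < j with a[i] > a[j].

29 inversions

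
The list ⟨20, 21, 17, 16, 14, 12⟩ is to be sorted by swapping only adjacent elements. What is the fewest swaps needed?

Swaps: 14

Minimum adjacent swaps = number of inversions (each swap of adjacent out-of-order elements removes one inversion and no swap can remove more).
Count inversions — for each element, later elements that are smaller:
20: 17, 16, 14, 12 → 4
21: 17, 16, 14, 12 → 4
17: 16, 14, 12 → 3
16: 14, 12 → 2
14: 12 → 1
12: none → 0
Total inversions: 4 + 4 + 3 + 2 + 1 + 0 = 14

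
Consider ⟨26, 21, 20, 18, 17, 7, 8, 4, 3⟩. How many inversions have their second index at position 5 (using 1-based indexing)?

4

The element at index 5 is 17.
Elements before it: 26, 21, 20, 18
Those larger than 17: 26, 21, 20, 18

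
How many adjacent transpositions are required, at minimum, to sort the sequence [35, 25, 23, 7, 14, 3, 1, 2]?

Each adjacent swap fixes exactly one inversion, so the minimum swap count equals the number of inversions.
Count inversions — for each element, later elements that are smaller:
35: 25, 23, 7, 14, 3, 1, 2 → 7
25: 23, 7, 14, 3, 1, 2 → 6
23: 7, 14, 3, 1, 2 → 5
7: 3, 1, 2 → 3
14: 3, 1, 2 → 3
3: 1, 2 → 2
1: none → 0
2: none → 0
Total inversions: 7 + 6 + 5 + 3 + 3 + 2 + 0 + 0 = 26

26 adjacent swaps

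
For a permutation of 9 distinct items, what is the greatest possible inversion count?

36 inversions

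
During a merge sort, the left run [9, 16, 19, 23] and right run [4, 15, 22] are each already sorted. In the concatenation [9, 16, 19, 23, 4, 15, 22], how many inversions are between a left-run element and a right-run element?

8

Count, for every r in R, how many entries of L exceed r:
r = 4: 9, 16, 19, 23 → 4
r = 15: 16, 19, 23 → 3
r = 22: 23 → 1
Cross-inversions: 4 + 3 + 1 = 8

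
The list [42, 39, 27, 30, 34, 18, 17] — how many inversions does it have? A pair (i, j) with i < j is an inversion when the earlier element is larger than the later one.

Count, for each position, how many later elements it exceeds:
42 → 39, 27, 30, 34, 18, 17 → 6
39 → 27, 30, 34, 18, 17 → 5
27 → 18, 17 → 2
30 → 18, 17 → 2
34 → 18, 17 → 2
18 → 17 → 1
17 → none → 0
Sum: 6 + 5 + 2 + 2 + 2 + 1 + 0 = 18

18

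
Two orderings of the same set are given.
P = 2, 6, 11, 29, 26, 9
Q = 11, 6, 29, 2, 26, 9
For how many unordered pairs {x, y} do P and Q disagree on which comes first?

Disagreeing pairs: 4

Assign each item its position (1..6) in the first ordering, then rewrite the second ordering as that position sequence:
positions: 2→1, 6→2, 11→3, 29→4, 26→5, 9→6
second ordering as positions: [3, 2, 4, 1, 5, 6]
Discordant pairs = inversions in this position sequence.
3: 2, 1 → 2
2: 1 → 1
4: 1 → 1
1: 0
5: 0
6: 0
Total: 2 + 1 + 1 + 0 + 0 + 0 = 4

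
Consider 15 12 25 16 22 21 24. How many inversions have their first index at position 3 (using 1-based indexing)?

4 such elements

The element at index 3 is 25.
Elements after it: 16, 22, 21, 24
Those smaller than 25: 16, 22, 21, 24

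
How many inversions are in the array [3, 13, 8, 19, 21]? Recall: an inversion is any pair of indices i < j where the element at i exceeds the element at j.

1

Out-of-order index pairs (1-indexed):
(2,3): 13 > 8
That's 1 pair.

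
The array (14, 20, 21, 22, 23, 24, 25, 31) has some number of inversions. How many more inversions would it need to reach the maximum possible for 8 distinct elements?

Maximum inversions for 8 distinct elements is C(8, 2) = 8·7/2 = 28.
Current inversions — for each element, count later smaller elements:
14: 0
20: 0
21: 0
22: 0
23: 0
24: 0
25: 0
31: 0
Current total: 0 + 0 + 0 + 0 + 0 + 0 + 0 + 0 = 0
Shortfall: 28 − 0 = 28

28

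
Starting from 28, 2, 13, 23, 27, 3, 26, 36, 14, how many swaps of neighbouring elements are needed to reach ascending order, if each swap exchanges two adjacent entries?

Each adjacent swap fixes exactly one inversion, so the minimum swap count equals the number of inversions.
Count inversions — for each element, later elements that are smaller:
28: 2, 13, 23, 27, 3, 26, 14 → 7
2: none → 0
13: 3 → 1
23: 3, 14 → 2
27: 3, 26, 14 → 3
3: none → 0
26: 14 → 1
36: 14 → 1
14: none → 0
Total inversions: 7 + 0 + 1 + 2 + 3 + 0 + 1 + 1 + 0 = 15

15 swaps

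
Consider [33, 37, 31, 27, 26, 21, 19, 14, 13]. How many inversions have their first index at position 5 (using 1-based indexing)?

4

The element at index 5 is 26.
Elements after it: 21, 19, 14, 13
Those smaller than 26: 21, 19, 14, 13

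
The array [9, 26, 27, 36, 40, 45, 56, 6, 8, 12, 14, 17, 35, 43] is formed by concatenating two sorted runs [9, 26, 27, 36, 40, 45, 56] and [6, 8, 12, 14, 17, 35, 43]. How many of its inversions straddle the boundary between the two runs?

38 cross-inversions

For each element r of the right run, count left-run elements greater than r:
r = 6: 9, 26, 27, 36, 40, 45, 56 → 7
r = 8: 9, 26, 27, 36, 40, 45, 56 → 7
r = 12: 26, 27, 36, 40, 45, 56 → 6
r = 14: 26, 27, 36, 40, 45, 56 → 6
r = 17: 26, 27, 36, 40, 45, 56 → 6
r = 35: 36, 40, 45, 56 → 4
r = 43: 45, 56 → 2
Cross-inversions: 7 + 7 + 6 + 6 + 6 + 4 + 2 = 38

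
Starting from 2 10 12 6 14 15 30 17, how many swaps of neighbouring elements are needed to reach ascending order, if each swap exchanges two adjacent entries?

3

Each adjacent swap fixes exactly one inversion, so the minimum swap count equals the number of inversions.
Count inversions — for each element, later elements that are smaller:
2: none → 0
10: 6 → 1
12: 6 → 1
6: none → 0
14: none → 0
15: none → 0
30: 17 → 1
17: none → 0
Total inversions: 0 + 1 + 1 + 0 + 0 + 0 + 1 + 0 = 3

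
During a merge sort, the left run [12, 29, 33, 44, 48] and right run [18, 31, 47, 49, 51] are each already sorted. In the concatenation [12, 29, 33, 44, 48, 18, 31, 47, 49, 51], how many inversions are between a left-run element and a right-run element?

For each element r of the right run, count left-run elements greater than r:
r = 18: 29, 33, 44, 48 → 4
r = 31: 33, 44, 48 → 3
r = 47: 48 → 1
r = 49: none → 0
r = 51: none → 0
Cross-inversions: 4 + 3 + 1 + 0 + 0 = 8

8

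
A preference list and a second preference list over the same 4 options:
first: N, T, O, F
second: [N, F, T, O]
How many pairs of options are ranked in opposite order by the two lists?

Assign each item its position (1..4) in the first ordering, then rewrite the second ordering as that position sequence:
positions: N→1, T→2, O→3, F→4
second ordering as positions: [1, 4, 2, 3]
Discordant pairs = inversions in this position sequence.
1: 0
4: 2, 3 → 2
2: 0
3: 0
Total: 0 + 2 + 0 + 0 = 2

2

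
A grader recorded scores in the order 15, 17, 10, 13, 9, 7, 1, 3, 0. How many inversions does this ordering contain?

33 inversions

For each element, count later entries that are smaller:
15: 7
17: 7
10: 5
13: 5
9: 4
7: 3
1: 1
3: 1
0: 0
Sum: 7 + 7 + 5 + 5 + 4 + 3 + 1 + 1 + 0 = 33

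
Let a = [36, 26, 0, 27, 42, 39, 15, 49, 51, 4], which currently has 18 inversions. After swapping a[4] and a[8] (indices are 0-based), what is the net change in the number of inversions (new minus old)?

+3

Positions 4 and 8 hold 42 and 51; after swapping, the array is [36, 26, 0, 27, 51, 39, 15, 49, 42, 4].
Element-by-element contributions:
36 → 26, 0, 27, 15, 4 → 5
26 → 0, 15, 4 → 3
0 → none → 0
27 → 15, 4 → 2
51 → 39, 15, 49, 42, 4 → 5
39 → 15, 4 → 2
15 → 4 → 1
49 → 42, 4 → 2
42 → 4 → 1
4 → none → 0
Sum: 5 + 3 + 0 + 2 + 5 + 2 + 1 + 2 + 1 + 0 = 21
Change: 21 − 18 = +3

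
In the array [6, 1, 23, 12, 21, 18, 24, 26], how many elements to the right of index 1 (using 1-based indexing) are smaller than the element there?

1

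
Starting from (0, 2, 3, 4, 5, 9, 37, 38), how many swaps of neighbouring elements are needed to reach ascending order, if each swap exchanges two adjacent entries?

Each adjacent swap fixes exactly one inversion, so the minimum swap count equals the number of inversions.
Count inversions — for each element, later elements that are smaller:
0: none → 0
2: none → 0
3: none → 0
4: none → 0
5: none → 0
9: none → 0
37: none → 0
38: none → 0
Total inversions: 0 + 0 + 0 + 0 + 0 + 0 + 0 + 0 = 0

0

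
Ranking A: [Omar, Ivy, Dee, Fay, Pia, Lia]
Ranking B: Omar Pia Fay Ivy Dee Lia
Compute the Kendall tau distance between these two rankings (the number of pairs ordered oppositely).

Assign each item its position (1..6) in the first ordering, then rewrite the second ordering as that position sequence:
positions: Omar→1, Ivy→2, Dee→3, Fay→4, Pia→5, Lia→6
second ordering as positions: [1, 5, 4, 2, 3, 6]
Discordant pairs = inversions in this position sequence.
1: 0
5: 4, 2, 3 → 3
4: 2, 3 → 2
2: 0
3: 0
6: 0
Total: 0 + 3 + 2 + 0 + 0 + 0 = 5

5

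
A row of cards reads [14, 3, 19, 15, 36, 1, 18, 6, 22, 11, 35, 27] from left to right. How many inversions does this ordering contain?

Out-of-order pairs: 24

For each element, count later entries that are smaller:
14 → 3, 1, 6, 11 → 4
3 → 1 → 1
19 → 15, 1, 18, 6, 11 → 5
15 → 1, 6, 11 → 3
36 → 1, 18, 6, 22, 11, 35, 27 → 7
1 → none → 0
18 → 6, 11 → 2
6 → none → 0
22 → 11 → 1
11 → none → 0
35 → 27 → 1
27 → none → 0
Sum: 4 + 1 + 5 + 3 + 7 + 0 + 2 + 0 + 1 + 0 + 1 + 0 = 24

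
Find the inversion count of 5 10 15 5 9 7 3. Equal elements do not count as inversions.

13

Element-by-element contributions:
5 → 3 → 1
10 → 5, 9, 7, 3 → 4
15 → 5, 9, 7, 3 → 4
5 → 3 → 1
9 → 7, 3 → 2
7 → 3 → 1
3 → none → 0
Sum: 1 + 4 + 4 + 1 + 2 + 1 + 0 = 13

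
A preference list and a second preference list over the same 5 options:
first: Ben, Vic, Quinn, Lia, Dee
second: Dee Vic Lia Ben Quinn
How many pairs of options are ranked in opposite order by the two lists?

7 pairs

Assign each item its position (1..5) in the first ordering, then rewrite the second ordering as that position sequence:
positions: Ben→1, Vic→2, Quinn→3, Lia→4, Dee→5
second ordering as positions: [5, 2, 4, 1, 3]
Discordant pairs = inversions in this position sequence.
5: 2, 4, 1, 3 → 4
2: 1 → 1
4: 1, 3 → 2
1: 0
3: 0
Total: 4 + 1 + 2 + 0 + 0 = 7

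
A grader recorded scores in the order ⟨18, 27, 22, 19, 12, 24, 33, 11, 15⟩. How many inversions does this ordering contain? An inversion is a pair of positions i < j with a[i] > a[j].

There are 21 inversions.

Count, for each position, how many later elements it exceeds:
18: 3
27: 6
22: 4
19: 3
12: 1
24: 2
33: 2
11: 0
15: 0
Sum: 3 + 6 + 4 + 3 + 1 + 2 + 2 + 0 + 0 = 21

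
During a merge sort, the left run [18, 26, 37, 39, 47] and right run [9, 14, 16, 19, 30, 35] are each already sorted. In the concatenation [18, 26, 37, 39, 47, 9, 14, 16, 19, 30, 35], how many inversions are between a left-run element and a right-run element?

25 split inversions

Take each right-half value and tally the left-half values above it:
r = 9: 18, 26, 37, 39, 47 → 5
r = 14: 18, 26, 37, 39, 47 → 5
r = 16: 18, 26, 37, 39, 47 → 5
r = 19: 26, 37, 39, 47 → 4
r = 30: 37, 39, 47 → 3
r = 35: 37, 39, 47 → 3
Cross-inversions: 5 + 5 + 5 + 4 + 3 + 3 = 25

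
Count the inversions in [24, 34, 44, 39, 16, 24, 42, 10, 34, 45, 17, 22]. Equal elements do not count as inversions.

35

Element-by-element contributions:
24: 4
34: 5
44: 8
39: 6
16: 1
24: 3
42: 4
10: 0
34: 2
45: 2
17: 0
22: 0
Sum: 4 + 5 + 8 + 6 + 1 + 3 + 4 + 0 + 2 + 2 + 0 + 0 = 35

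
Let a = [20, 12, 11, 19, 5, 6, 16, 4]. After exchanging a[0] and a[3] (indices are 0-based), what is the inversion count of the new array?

Positions 0 and 3 hold 20 and 19; after swapping, the array is [19, 12, 11, 20, 5, 6, 16, 4].
Count, for each position, how many later elements it exceeds:
19: 6
12: 4
11: 3
20: 4
5: 1
6: 1
16: 1
4: 0
Sum: 6 + 4 + 3 + 4 + 1 + 1 + 1 + 0 = 20

20 inversions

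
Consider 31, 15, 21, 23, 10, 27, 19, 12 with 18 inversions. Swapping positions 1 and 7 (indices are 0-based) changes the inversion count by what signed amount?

Positions 1 and 7 hold 15 and 12; after swapping, the array is [31, 12, 21, 23, 10, 27, 19, 15].
Count, for each position, how many later elements it exceeds:
31 → 12, 21, 23, 10, 27, 19, 15 → 7
12 → 10 → 1
21 → 10, 19, 15 → 3
23 → 10, 19, 15 → 3
10 → none → 0
27 → 19, 15 → 2
19 → 15 → 1
15 → none → 0
Sum: 7 + 1 + 3 + 3 + 0 + 2 + 1 + 0 = 17
Change: 17 − 18 = -1

-1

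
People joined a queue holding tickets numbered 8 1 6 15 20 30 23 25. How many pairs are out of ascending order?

Out-of-order pairs: 4

For each element, count later entries that are smaller:
8 → 1, 6 → 2
1 → none → 0
6 → none → 0
15 → none → 0
20 → none → 0
30 → 23, 25 → 2
23 → none → 0
25 → none → 0
Sum: 2 + 0 + 0 + 0 + 0 + 2 + 0 + 0 = 4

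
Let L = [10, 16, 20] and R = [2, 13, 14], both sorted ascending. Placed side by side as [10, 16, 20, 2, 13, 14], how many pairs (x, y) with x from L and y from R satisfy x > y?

7 cross-inversions

Take each right-half value and tally the left-half values above it:
r = 2: 10, 16, 20 → 3
r = 13: 16, 20 → 2
r = 14: 16, 20 → 2
Cross-inversions: 3 + 2 + 2 = 7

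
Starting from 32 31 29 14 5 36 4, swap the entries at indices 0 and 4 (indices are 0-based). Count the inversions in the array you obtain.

Positions 0 and 4 hold 32 and 5; after swapping, the array is [5, 31, 29, 14, 32, 36, 4].
Element-by-element contributions:
5: 1
31: 3
29: 2
14: 1
32: 1
36: 1
4: 0
Sum: 1 + 3 + 2 + 1 + 1 + 1 + 0 = 9

There are 9 inversions.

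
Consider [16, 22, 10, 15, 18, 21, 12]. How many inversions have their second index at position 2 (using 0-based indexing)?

The element at index 2 is 10.
Elements before it: 16, 22
Those larger than 10: 16, 22

2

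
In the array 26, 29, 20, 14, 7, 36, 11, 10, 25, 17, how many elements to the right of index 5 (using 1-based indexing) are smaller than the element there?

The element at index 5 is 7.
Elements after it: 36, 11, 10, 25, 17
None of them are smaller than 7.

0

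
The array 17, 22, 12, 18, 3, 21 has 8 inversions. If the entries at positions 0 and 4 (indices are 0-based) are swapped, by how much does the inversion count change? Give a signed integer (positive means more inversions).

-3

Positions 0 and 4 hold 17 and 3; after swapping, the array is [3, 22, 12, 18, 17, 21].
Count, for each position, how many later elements it exceeds:
3 → none → 0
22 → 12, 18, 17, 21 → 4
12 → none → 0
18 → 17 → 1
17 → none → 0
21 → none → 0
Sum: 0 + 4 + 0 + 1 + 0 + 0 = 5
Change: 5 − 8 = -3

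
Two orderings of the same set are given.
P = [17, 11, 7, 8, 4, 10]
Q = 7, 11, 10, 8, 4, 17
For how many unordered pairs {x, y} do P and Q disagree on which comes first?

Assign each item its position (1..6) in the first ordering, then rewrite the second ordering as that position sequence:
positions: 17→1, 11→2, 7→3, 8→4, 4→5, 10→6
second ordering as positions: [3, 2, 6, 4, 5, 1]
Discordant pairs = inversions in this position sequence.
3: 2, 1 → 2
2: 1 → 1
6: 4, 5, 1 → 3
4: 1 → 1
5: 1 → 1
1: 0
Total: 2 + 1 + 3 + 1 + 1 + 0 = 8

8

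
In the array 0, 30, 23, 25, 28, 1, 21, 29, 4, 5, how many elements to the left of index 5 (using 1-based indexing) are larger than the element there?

The element at index 5 is 28.
Elements before it: 0, 30, 23, 25
Those larger than 28: 30

1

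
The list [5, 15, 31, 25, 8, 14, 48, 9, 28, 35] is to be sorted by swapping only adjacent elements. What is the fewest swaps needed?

15

The minimum number of adjacent swaps to sort an array equals its inversion count, since every such swap removes exactly one inversion.
Count inversions — for each element, later elements that are smaller:
5: none → 0
15: 8, 14, 9 → 3
31: 25, 8, 14, 9, 28 → 5
25: 8, 14, 9 → 3
8: none → 0
14: 9 → 1
48: 9, 28, 35 → 3
9: none → 0
28: none → 0
35: none → 0
Total inversions: 0 + 3 + 5 + 3 + 0 + 1 + 3 + 0 + 0 + 0 = 15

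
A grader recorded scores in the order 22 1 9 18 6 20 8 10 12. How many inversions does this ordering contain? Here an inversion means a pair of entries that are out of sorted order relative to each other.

There are 17 inversions.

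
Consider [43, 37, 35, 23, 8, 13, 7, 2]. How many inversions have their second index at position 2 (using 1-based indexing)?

The element at index 2 is 37.
Elements before it: 43
Those larger than 37: 43

1 such element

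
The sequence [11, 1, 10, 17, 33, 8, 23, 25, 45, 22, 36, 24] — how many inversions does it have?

17

Sweep left to right; for each value list the smaller values that follow it:
11 → 1, 10, 8 → 3
1 → none → 0
10 → 8 → 1
17 → 8 → 1
33 → 8, 23, 25, 22, 24 → 5
8 → none → 0
23 → 22 → 1
25 → 22, 24 → 2
45 → 22, 36, 24 → 3
22 → none → 0
36 → 24 → 1
24 → none → 0
Sum: 3 + 0 + 1 + 1 + 5 + 0 + 1 + 2 + 3 + 0 + 1 + 0 = 17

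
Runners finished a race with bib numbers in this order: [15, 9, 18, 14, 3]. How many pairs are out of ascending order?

7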